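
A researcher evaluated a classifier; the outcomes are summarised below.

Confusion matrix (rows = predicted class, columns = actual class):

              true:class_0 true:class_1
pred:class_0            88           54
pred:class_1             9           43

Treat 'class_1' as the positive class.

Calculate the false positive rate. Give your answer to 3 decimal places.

FPR = FP/(FP+TN) = 9/(9+88) = 0.093

0.093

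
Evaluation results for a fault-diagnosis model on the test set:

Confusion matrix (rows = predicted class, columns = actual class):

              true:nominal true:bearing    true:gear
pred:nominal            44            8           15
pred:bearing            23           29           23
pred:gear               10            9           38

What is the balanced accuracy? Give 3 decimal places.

0.567

Balanced accuracy = mean of per-class recall.
  nominal: recall = 44/77 = 0.5714
  bearing: recall = 29/46 = 0.6304
  gear: recall = 38/76 = 0.5000
Mean = (0.5714 + 0.6304 + 0.5000) / 3 = 0.567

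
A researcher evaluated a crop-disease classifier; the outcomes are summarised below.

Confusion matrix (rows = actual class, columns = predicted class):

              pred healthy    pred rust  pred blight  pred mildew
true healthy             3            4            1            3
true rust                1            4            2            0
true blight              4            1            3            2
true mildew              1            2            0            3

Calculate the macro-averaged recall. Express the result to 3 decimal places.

Per-class recall (TP/(TP+FN)):
  healthy: TP=3, FN=4+1+3=8 → 3/11 = 0.2727
  rust: TP=4, FN=1+2+0=3 → 4/7 = 0.5714
  blight: TP=3, FN=4+1+2=7 → 3/10 = 0.3000
  mildew: TP=3, FN=1+2+0=3 → 3/6 = 0.5000
Macro-recall = mean = (0.2727 + 0.5714 + 0.3000 + 0.5000) / 4 = 0.411

0.411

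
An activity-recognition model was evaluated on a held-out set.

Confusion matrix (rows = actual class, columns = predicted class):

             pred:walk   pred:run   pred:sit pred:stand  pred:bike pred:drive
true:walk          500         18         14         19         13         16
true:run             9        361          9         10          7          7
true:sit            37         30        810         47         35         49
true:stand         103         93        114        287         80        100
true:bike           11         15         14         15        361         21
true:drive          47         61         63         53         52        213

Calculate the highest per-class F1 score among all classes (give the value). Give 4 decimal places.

0.7972

Per-class F1 score (2·TP/(2·TP+FP+FN)):
  walk: TP=500, FP=9+37+103+11+47=207, FN=18+14+19+13+16=80 → 1000/1287 = 0.77700
  run: TP=361, FP=18+30+93+15+61=217, FN=9+9+10+7+7=42 → 722/981 = 0.73598
  sit: TP=810, FP=14+9+114+14+63=214, FN=37+30+47+35+49=198 → 1620/2032 = 0.79724
  stand: TP=287, FP=19+10+47+15+53=144, FN=103+93+114+80+100=490 → 574/1208 = 0.47517
  bike: TP=361, FP=13+7+35+80+52=187, FN=11+15+14+15+21=76 → 722/985 = 0.73299
  drive: TP=213, FP=16+7+49+100+21=193, FN=47+61+63+53+52=276 → 426/895 = 0.47598
Highest is class 'sit' with F1 score = 0.7972.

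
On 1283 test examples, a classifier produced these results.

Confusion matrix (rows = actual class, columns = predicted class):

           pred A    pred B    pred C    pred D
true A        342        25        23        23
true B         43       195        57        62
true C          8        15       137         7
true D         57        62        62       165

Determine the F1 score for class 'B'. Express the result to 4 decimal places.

0.5963

One-vs-rest for 'B': TP = diagonal; FP = other classes predicted 'B'; FN = 'B' predicted as other.
F1 score = 2·TP/(2·TP+FP+FN).
B: TP=195, FP=25+15+62=102, FN=43+57+62=162 → 390/654 = 0.59633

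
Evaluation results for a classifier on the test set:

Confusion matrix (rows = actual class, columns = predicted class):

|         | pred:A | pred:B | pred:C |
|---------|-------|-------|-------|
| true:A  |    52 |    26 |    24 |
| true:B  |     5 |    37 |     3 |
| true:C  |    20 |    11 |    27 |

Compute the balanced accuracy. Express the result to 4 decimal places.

0.5992

Balanced accuracy = mean of per-class recall.
  A: recall = 52/102 = 0.50980
  B: recall = 37/45 = 0.82222
  C: recall = 27/58 = 0.46552
Mean = (0.50980 + 0.82222 + 0.46552) / 3 = 0.5992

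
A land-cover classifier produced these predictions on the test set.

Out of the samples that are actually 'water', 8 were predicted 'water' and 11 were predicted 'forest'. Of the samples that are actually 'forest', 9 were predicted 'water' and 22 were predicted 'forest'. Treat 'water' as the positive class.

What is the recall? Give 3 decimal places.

Recall = TP/(TP+FN) = 8/(8+11) = 8/19 = 0.421

0.421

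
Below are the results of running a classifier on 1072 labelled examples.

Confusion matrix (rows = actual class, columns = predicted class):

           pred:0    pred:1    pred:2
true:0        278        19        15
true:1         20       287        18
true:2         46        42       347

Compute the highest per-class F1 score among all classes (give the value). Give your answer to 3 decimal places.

0.853

Per-class F1 score (2·TP/(2·TP+FP+FN)):
  0: TP=278, FP=20+46=66, FN=19+15=34 → 556/656 = 0.8476
  1: TP=287, FP=19+42=61, FN=20+18=38 → 574/673 = 0.8529
  2: TP=347, FP=15+18=33, FN=46+42=88 → 694/815 = 0.8515
Highest is class '1' with F1 score = 0.853.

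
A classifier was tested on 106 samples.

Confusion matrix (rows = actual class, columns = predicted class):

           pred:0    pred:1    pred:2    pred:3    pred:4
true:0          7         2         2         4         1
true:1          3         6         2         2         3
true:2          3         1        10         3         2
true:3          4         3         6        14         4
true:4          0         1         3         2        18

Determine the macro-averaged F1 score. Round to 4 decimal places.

0.5013

Per-class F1 score (2·TP/(2·TP+FP+FN)):
  0: TP=7, FP=3+3+4+0=10, FN=2+2+4+1=9 → 14/33 = 0.42424
  1: TP=6, FP=2+1+3+1=7, FN=3+2+2+3=10 → 12/29 = 0.41379
  2: TP=10, FP=2+2+6+3=13, FN=3+1+3+2=9 → 20/42 = 0.47619
  3: TP=14, FP=4+2+3+2=11, FN=4+3+6+4=17 → 28/56 = 0.50000
  4: TP=18, FP=1+3+2+4=10, FN=0+1+3+2=6 → 36/52 = 0.69231
Macro-F1 score = mean = (0.42424 + 0.41379 + 0.47619 + 0.50000 + 0.69231) / 5 = 0.5013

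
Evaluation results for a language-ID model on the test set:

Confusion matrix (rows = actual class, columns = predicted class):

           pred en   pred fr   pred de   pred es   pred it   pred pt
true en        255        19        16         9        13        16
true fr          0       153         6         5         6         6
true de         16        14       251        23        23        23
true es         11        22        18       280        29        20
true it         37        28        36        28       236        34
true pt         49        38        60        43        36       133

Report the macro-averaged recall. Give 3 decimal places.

Per-class recall (TP/(TP+FN)):
  en: TP=255, FN=19+16+9+13+16=73 → 255/328 = 0.7774
  fr: TP=153, FN=0+6+5+6+6=23 → 153/176 = 0.8693
  de: TP=251, FN=16+14+23+23+23=99 → 251/350 = 0.7171
  es: TP=280, FN=11+22+18+29+20=100 → 280/380 = 0.7368
  it: TP=236, FN=37+28+36+28+34=163 → 236/399 = 0.5915
  pt: TP=133, FN=49+38+60+43+36=226 → 133/359 = 0.3705
Macro-recall = mean = (0.7774 + 0.8693 + 0.7171 + 0.7368 + 0.5915 + 0.3705) / 6 = 0.677

0.677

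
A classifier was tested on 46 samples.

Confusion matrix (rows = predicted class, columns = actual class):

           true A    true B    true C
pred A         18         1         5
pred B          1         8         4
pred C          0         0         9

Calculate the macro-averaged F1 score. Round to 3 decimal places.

0.744

Per-class F1 score (2·TP/(2·TP+FP+FN)):
  A: TP=18, FP=1+5=6, FN=1+0=1 → 36/43 = 0.8372
  B: TP=8, FP=1+4=5, FN=1+0=1 → 16/22 = 0.7273
  C: TP=9, FP=0+0=0, FN=5+4=9 → 18/27 = 0.6667
Macro-F1 score = mean = (0.8372 + 0.7273 + 0.6667) / 3 = 0.744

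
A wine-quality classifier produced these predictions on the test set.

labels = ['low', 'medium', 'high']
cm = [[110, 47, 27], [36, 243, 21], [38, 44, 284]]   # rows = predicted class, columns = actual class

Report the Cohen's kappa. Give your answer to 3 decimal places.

Observed agreement pₒ = trace/N = 637/850 = 0.7494
Expected agreement pₑ = Σ (rowᵢ·colᵢ)/N² = (184·184 + 334·300 + 332·366)/850² = 0.3537
κ = (pₒ − pₑ)/(1 − pₑ) = (0.7494 − 0.3537)/(1 − 0.3537) = 0.612

0.612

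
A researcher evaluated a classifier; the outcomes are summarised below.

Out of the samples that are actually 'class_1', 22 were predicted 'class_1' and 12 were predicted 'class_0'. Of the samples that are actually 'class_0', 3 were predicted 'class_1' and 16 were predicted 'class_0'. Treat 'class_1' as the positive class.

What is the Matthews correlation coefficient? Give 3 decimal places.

0.470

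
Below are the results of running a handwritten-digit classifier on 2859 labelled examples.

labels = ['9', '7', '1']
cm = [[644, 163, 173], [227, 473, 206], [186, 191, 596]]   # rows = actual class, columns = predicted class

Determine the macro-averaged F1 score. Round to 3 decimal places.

0.597

Per-class F1 score (2·TP/(2·TP+FP+FN)):
  9: TP=644, FP=227+186=413, FN=163+173=336 → 1288/2037 = 0.6323
  7: TP=473, FP=163+191=354, FN=227+206=433 → 946/1733 = 0.5459
  1: TP=596, FP=173+206=379, FN=186+191=377 → 1192/1948 = 0.6119
Macro-F1 score = mean = (0.6323 + 0.5459 + 0.6119) / 3 = 0.597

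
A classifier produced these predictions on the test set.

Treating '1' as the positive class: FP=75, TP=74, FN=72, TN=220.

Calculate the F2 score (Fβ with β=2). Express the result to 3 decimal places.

Fβ = (1+β²)·TP / ((1+β²)·TP + β²·FN + FP), with β²=4
= 5·74 / (5·74 + 4·72 + 75) = 0.505

0.505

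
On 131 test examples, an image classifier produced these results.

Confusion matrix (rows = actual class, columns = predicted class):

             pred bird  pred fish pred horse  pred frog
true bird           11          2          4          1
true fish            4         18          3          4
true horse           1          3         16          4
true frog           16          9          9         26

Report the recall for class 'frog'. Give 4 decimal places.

Treat 'frog' as positive and all other classes as negative.
recall = TP/(TP+FN).
frog: TP=26, FN=16+9+9=34 → 26/60 = 0.43333

0.4333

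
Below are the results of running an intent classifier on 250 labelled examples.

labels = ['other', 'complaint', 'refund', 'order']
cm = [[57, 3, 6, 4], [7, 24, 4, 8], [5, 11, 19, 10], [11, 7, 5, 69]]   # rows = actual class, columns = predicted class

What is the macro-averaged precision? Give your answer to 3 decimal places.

Per-class precision (TP/(TP+FP)):
  other: TP=57, FP=7+5+11=23 → 57/80 = 0.7125
  complaint: TP=24, FP=3+11+7=21 → 24/45 = 0.5333
  refund: TP=19, FP=6+4+5=15 → 19/34 = 0.5588
  order: TP=69, FP=4+8+10=22 → 69/91 = 0.7582
Macro-precision = mean = (0.7125 + 0.5333 + 0.5588 + 0.7582) / 4 = 0.641

0.641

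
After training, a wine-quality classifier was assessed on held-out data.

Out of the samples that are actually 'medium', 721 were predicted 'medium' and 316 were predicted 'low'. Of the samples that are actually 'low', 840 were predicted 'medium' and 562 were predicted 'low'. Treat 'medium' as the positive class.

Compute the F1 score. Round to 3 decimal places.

0.555

Precision = TP/(TP+FP) = 721/1561 = 0.4619
Recall = TP/(TP+FN) = 721/1037 = 0.6953
F1 = 2·TP/(2·TP+FP+FN) = 1442/2598 = 0.555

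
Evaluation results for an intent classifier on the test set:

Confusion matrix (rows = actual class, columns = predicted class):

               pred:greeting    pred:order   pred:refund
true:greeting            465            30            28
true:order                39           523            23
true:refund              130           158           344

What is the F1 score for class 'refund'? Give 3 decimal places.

0.670

Take TP from the diagonal, FP from the rest of the 'refund' prediction marginal, FN from the rest of the 'refund' actual marginal.
F1 score = 2·TP/(2·TP+FP+FN).
refund: TP=344, FP=28+23=51, FN=130+158=288 → 688/1027 = 0.6699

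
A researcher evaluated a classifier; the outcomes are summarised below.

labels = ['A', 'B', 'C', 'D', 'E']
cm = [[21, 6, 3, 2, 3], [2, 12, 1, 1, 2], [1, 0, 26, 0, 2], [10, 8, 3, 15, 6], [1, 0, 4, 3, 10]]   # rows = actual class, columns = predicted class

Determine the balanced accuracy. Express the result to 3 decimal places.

Balanced accuracy = mean of per-class recall.
  A: recall = 21/35 = 0.6000
  B: recall = 12/18 = 0.6667
  C: recall = 26/29 = 0.8966
  D: recall = 15/42 = 0.3571
  E: recall = 10/18 = 0.5556
Mean = (0.6000 + 0.6667 + 0.8966 + 0.3571 + 0.5556) / 5 = 0.615

0.615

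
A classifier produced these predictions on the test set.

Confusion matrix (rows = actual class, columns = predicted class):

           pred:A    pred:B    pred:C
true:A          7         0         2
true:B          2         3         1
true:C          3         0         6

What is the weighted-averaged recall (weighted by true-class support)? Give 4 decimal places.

0.6667

Per-class recall (TP/(TP+FN)):
  A: TP=7, FN=0+2=2 → 7/9 = 0.77778
  B: TP=3, FN=2+1=3 → 3/6 = 0.50000
  C: TP=6, FN=3+0=3 → 6/9 = 0.66667
Weighted-recall = Σ (supportᵢ/N)·recallᵢ with N=24: (9/24)·0.77778 + (6/24)·0.50000 + (9/24)·0.66667 = 0.6667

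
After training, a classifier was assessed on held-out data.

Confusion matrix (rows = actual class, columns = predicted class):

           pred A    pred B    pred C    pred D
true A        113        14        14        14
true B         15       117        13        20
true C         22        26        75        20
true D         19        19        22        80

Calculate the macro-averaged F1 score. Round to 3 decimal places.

0.632

Per-class F1 score (2·TP/(2·TP+FP+FN)):
  A: TP=113, FP=15+22+19=56, FN=14+14+14=42 → 226/324 = 0.6975
  B: TP=117, FP=14+26+19=59, FN=15+13+20=48 → 234/341 = 0.6862
  C: TP=75, FP=14+13+22=49, FN=22+26+20=68 → 150/267 = 0.5618
  D: TP=80, FP=14+20+20=54, FN=19+19+22=60 → 160/274 = 0.5839
Macro-F1 score = mean = (0.6975 + 0.6862 + 0.5618 + 0.5839) / 4 = 0.632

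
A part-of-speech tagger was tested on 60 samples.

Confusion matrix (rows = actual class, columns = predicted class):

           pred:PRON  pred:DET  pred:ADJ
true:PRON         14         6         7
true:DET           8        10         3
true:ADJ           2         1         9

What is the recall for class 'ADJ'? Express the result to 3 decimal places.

0.750

Treat 'ADJ' as positive and all other classes as negative.
recall = TP/(TP+FN).
ADJ: TP=9, FN=2+1=3 → 9/12 = 0.7500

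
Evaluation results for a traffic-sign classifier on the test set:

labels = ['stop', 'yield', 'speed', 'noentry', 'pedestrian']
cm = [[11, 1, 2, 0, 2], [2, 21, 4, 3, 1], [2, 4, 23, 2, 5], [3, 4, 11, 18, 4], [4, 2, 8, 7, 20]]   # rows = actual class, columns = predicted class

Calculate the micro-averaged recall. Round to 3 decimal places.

0.567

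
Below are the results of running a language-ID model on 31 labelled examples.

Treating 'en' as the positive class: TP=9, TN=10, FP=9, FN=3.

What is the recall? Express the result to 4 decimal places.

0.7500

Recall = TP/(TP+FN) = 9/(9+3) = 9/12 = 0.7500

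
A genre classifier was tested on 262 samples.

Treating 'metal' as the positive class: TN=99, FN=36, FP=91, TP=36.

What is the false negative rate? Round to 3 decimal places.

0.500

FNR = FN/(FN+TP) = 36/(36+36) = 0.500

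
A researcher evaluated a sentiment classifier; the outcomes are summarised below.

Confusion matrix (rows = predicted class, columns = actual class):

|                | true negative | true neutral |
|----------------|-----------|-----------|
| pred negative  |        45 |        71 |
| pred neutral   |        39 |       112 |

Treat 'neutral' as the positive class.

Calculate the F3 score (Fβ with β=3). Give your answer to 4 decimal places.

Fβ = (1+β²)·TP / ((1+β²)·TP + β²·FN + FP), with β²=9
= 10·112 / (10·112 + 9·71 + 39) = 0.6229

0.6229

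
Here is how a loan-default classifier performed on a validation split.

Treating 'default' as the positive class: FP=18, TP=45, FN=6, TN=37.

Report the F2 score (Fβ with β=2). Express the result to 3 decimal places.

Fβ = (1+β²)·TP / ((1+β²)·TP + β²·FN + FP), with β²=4
= 5·45 / (5·45 + 4·6 + 18) = 0.843

0.843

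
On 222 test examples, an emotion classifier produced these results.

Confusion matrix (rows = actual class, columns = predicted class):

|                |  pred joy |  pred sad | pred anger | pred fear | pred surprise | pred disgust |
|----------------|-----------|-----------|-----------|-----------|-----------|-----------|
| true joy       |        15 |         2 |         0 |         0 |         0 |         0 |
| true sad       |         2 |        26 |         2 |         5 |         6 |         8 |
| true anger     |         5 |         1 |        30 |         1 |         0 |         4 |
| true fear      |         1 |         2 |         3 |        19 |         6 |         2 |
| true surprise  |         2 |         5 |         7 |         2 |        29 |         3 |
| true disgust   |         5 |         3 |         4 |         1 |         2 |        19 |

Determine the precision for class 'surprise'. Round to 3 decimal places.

One-vs-rest for 'surprise': TP = diagonal; FP = other classes predicted 'surprise'; FN = 'surprise' predicted as other.
precision = TP/(TP+FP).
surprise: TP=29, FP=0+6+0+6+2=14 → 29/43 = 0.6744

0.674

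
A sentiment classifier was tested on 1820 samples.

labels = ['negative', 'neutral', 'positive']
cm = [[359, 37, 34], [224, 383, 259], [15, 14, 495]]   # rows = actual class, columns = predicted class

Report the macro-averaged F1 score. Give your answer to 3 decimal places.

0.681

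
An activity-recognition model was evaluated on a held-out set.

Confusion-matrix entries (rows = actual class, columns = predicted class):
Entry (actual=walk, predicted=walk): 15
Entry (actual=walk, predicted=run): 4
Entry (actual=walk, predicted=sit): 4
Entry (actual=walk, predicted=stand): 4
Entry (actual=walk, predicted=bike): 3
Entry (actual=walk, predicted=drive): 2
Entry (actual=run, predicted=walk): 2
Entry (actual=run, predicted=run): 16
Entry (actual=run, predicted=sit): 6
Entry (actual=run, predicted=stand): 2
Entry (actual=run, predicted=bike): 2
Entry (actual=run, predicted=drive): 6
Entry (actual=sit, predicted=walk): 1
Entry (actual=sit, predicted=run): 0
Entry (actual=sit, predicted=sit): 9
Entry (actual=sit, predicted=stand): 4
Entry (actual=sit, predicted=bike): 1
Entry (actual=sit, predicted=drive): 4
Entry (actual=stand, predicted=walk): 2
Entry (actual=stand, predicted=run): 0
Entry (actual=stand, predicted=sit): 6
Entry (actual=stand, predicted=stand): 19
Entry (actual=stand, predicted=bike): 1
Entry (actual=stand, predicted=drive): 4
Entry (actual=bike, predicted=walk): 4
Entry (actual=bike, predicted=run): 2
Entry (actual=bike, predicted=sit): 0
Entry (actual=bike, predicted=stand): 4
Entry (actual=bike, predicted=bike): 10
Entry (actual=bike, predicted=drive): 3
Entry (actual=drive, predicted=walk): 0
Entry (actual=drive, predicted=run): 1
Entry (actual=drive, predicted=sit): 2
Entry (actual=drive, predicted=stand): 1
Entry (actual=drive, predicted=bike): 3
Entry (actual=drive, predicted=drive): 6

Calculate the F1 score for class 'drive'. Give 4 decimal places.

Take TP from the diagonal, FP from the rest of the 'drive' prediction marginal, FN from the rest of the 'drive' actual marginal.
F1 score = 2·TP/(2·TP+FP+FN).
drive: TP=6, FP=2+6+4+4+3=19, FN=0+1+2+1+3=7 → 12/38 = 0.31579

0.3158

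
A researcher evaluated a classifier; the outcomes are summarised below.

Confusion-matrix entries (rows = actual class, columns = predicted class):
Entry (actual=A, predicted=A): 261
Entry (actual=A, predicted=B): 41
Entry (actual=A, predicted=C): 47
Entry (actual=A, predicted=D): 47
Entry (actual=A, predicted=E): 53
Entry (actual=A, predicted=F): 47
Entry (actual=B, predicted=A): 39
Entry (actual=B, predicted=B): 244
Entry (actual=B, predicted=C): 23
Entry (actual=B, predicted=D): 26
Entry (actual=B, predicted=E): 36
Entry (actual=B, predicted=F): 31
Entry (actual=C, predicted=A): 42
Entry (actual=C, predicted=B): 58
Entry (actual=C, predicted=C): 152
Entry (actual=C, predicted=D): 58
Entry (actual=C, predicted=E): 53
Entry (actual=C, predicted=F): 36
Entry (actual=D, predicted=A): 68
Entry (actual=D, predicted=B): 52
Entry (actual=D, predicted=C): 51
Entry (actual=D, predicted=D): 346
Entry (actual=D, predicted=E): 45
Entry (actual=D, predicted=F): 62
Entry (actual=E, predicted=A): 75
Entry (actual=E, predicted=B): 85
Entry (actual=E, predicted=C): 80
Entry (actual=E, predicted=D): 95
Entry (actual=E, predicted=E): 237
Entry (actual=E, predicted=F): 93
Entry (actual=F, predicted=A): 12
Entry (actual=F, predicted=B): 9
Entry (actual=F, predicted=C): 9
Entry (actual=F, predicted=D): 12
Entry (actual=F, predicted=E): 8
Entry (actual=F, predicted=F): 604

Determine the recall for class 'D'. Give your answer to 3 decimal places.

One-vs-rest for 'D': TP = diagonal; FP = other classes predicted 'D'; FN = 'D' predicted as other.
recall = TP/(TP+FN).
D: TP=346, FN=68+52+51+45+62=278 → 346/624 = 0.5545

0.554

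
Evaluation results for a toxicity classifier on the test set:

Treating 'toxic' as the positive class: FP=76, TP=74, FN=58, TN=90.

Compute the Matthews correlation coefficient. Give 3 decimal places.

0.102

MCC = (TP·TN − FP·FN) / √((TP+FP)(TP+FN)(TN+FP)(TN+FN))
Numerator = 74·90 − 76·58 = 2252
Denominator = √(150·132·166·148) = √486446400 = 22055.5299
MCC = 2252 / 22055.5299 = 0.102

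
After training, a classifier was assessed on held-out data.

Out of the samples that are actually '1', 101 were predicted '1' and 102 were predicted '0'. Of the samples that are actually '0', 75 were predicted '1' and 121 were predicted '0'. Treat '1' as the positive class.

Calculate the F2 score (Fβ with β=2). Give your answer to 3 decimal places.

Fβ = (1+β²)·TP / ((1+β²)·TP + β²·FN + FP), with β²=4
= 5·101 / (5·101 + 4·102 + 75) = 0.511

0.511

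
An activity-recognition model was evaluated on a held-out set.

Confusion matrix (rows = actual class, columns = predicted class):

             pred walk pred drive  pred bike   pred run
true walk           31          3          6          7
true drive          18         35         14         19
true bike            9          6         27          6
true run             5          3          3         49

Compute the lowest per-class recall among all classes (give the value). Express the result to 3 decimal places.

0.407

Per-class recall (TP/(TP+FN)):
  walk: TP=31, FN=3+6+7=16 → 31/47 = 0.6596
  drive: TP=35, FN=18+14+19=51 → 35/86 = 0.4070
  bike: TP=27, FN=9+6+6=21 → 27/48 = 0.5625
  run: TP=49, FN=5+3+3=11 → 49/60 = 0.8167
Lowest is class 'drive' with recall = 0.407.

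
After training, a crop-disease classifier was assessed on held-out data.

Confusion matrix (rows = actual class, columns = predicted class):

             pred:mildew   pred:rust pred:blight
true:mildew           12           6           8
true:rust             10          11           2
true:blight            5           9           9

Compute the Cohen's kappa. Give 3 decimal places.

Observed agreement pₒ = trace/N = 32/72 = 0.4444
Expected agreement pₑ = Σ (rowᵢ·colᵢ)/N² = (26·27 + 23·26 + 23·19)/72² = 0.3351
κ = (pₒ − pₑ)/(1 − pₑ) = (0.4444 − 0.3351)/(1 − 0.3351) = 0.164

0.164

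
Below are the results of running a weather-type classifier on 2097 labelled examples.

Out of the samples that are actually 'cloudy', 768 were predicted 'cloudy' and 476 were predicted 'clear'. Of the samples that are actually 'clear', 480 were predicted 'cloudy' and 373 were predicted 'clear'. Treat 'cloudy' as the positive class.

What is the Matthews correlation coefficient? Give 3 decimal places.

MCC = (TP·TN − FP·FN) / √((TP+FP)(TP+FN)(TN+FP)(TN+FN))
Numerator = 768·373 − 480·476 = 57984
Denominator = √(1248·1244·853·849) = √1124324532864 = 1060341.7057
MCC = 57984 / 1060341.7057 = 0.055

0.055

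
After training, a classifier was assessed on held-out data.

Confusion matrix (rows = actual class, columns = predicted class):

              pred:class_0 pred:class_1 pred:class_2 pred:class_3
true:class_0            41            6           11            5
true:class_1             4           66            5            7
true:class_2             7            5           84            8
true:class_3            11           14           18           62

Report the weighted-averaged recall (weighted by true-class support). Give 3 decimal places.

Per-class recall (TP/(TP+FN)):
  class_0: TP=41, FN=6+11+5=22 → 41/63 = 0.6508
  class_1: TP=66, FN=4+5+7=16 → 66/82 = 0.8049
  class_2: TP=84, FN=7+5+8=20 → 84/104 = 0.8077
  class_3: TP=62, FN=11+14+18=43 → 62/105 = 0.5905
Weighted-recall = Σ (supportᵢ/N)·recallᵢ with N=354: (63/354)·0.6508 + (82/354)·0.8049 + (104/354)·0.8077 + (105/354)·0.5905 = 0.715

0.715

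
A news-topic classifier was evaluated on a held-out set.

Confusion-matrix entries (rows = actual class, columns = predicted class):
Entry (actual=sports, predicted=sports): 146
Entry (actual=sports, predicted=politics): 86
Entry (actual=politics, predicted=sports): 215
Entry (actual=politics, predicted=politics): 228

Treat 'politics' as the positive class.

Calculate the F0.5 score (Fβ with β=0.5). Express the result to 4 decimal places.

0.6710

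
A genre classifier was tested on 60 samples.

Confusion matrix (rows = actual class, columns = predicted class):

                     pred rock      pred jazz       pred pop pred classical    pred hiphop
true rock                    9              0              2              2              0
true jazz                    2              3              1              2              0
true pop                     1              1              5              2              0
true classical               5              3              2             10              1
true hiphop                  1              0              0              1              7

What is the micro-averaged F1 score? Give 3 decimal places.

Micro-averaging pools counts across classes: ΣTP=34, ΣFP=26, ΣFN=26.
Micro-F1 score = 2·TP/(2·TP+FP+FN) on pooled counts = 0.567 (equals overall accuracy in single-label multiclass).

0.567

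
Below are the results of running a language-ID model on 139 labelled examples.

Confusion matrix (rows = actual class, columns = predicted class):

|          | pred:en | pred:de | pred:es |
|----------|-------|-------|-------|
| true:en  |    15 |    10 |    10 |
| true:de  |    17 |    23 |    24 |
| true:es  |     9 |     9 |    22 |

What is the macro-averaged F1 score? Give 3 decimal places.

0.429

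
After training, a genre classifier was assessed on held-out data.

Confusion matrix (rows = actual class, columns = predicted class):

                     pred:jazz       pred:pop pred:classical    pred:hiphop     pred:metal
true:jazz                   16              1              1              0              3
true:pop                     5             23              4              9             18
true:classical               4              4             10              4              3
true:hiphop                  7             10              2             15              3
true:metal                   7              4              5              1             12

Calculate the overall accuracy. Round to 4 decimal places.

0.4444

Accuracy = trace / total = (16+23+10+15+12=76) / 171 = 76/171 = 0.4444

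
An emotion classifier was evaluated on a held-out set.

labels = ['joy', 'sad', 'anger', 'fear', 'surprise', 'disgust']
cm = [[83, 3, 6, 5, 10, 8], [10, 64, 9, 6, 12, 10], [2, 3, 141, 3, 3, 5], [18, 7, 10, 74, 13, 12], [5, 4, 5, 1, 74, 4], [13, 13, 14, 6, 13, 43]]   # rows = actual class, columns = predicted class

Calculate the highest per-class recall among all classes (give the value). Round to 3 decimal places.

Per-class recall (TP/(TP+FN)):
  joy: TP=83, FN=3+6+5+10+8=32 → 83/115 = 0.7217
  sad: TP=64, FN=10+9+6+12+10=47 → 64/111 = 0.5766
  anger: TP=141, FN=2+3+3+3+5=16 → 141/157 = 0.8981
  fear: TP=74, FN=18+7+10+13+12=60 → 74/134 = 0.5522
  surprise: TP=74, FN=5+4+5+1+4=19 → 74/93 = 0.7957
  disgust: TP=43, FN=13+13+14+6+13=59 → 43/102 = 0.4216
Highest is class 'anger' with recall = 0.898.

0.898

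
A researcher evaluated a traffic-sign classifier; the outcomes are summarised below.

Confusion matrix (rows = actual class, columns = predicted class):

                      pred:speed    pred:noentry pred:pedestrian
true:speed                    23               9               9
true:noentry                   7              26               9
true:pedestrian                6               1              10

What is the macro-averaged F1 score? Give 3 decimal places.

Per-class F1 score (2·TP/(2·TP+FP+FN)):
  speed: TP=23, FP=7+6=13, FN=9+9=18 → 46/77 = 0.5974
  noentry: TP=26, FP=9+1=10, FN=7+9=16 → 52/78 = 0.6667
  pedestrian: TP=10, FP=9+9=18, FN=6+1=7 → 20/45 = 0.4444
Macro-F1 score = mean = (0.5974 + 0.6667 + 0.4444) / 3 = 0.570

0.570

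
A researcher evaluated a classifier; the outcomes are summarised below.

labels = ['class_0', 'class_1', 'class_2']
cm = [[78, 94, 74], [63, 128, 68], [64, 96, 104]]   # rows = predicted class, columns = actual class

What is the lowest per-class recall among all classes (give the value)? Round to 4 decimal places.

0.3805

Per-class recall (TP/(TP+FN)):
  class_0: TP=78, FN=63+64=127 → 78/205 = 0.38049
  class_1: TP=128, FN=94+96=190 → 128/318 = 0.40252
  class_2: TP=104, FN=74+68=142 → 104/246 = 0.42276
Lowest is class 'class_0' with recall = 0.3805.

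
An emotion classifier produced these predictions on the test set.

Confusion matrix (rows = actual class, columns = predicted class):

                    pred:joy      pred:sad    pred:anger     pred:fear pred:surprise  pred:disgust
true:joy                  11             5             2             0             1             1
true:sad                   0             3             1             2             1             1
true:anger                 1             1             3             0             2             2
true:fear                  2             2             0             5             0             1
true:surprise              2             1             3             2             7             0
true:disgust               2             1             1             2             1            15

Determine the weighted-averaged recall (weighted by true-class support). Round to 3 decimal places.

Per-class recall (TP/(TP+FN)):
  joy: TP=11, FN=5+2+0+1+1=9 → 11/20 = 0.5500
  sad: TP=3, FN=0+1+2+1+1=5 → 3/8 = 0.3750
  anger: TP=3, FN=1+1+0+2+2=6 → 3/9 = 0.3333
  fear: TP=5, FN=2+2+0+0+1=5 → 5/10 = 0.5000
  surprise: TP=7, FN=2+1+3+2+0=8 → 7/15 = 0.4667
  disgust: TP=15, FN=2+1+1+2+1=7 → 15/22 = 0.6818
Weighted-recall = Σ (supportᵢ/N)·recallᵢ with N=84: (20/84)·0.5500 + (8/84)·0.3750 + (9/84)·0.3333 + (10/84)·0.5000 + (15/84)·0.4667 + (22/84)·0.6818 = 0.524

0.524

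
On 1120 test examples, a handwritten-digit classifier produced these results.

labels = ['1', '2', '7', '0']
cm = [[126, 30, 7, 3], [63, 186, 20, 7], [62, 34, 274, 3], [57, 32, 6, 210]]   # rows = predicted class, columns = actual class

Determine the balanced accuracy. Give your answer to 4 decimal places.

Balanced accuracy = mean of per-class recall.
  1: recall = 126/308 = 0.40909
  2: recall = 186/282 = 0.65957
  7: recall = 274/307 = 0.89251
  0: recall = 210/223 = 0.94170
Mean = (0.40909 + 0.65957 + 0.89251 + 0.94170) / 4 = 0.7257

0.7257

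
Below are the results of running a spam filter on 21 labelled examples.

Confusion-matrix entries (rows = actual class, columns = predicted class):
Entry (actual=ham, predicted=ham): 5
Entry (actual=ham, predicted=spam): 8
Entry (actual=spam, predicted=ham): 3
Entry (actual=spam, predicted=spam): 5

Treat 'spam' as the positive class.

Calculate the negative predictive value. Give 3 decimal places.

0.625

NPV = TN/(TN+FN) = 5/(5+3) = 0.625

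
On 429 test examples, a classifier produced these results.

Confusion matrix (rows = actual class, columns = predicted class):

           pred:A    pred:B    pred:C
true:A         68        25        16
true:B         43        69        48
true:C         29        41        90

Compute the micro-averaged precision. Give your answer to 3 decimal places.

Micro-averaging pools counts across classes: ΣTP=227, ΣFP=202, ΣFN=202.
Micro-precision = TP/(TP+FP) on pooled counts = 0.529 (equals overall accuracy in single-label multiclass).

0.529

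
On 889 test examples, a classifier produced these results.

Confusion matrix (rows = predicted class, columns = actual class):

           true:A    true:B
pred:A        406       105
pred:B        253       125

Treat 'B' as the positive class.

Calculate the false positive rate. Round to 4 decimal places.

0.3839

FPR = FP/(FP+TN) = 253/(253+406) = 0.3839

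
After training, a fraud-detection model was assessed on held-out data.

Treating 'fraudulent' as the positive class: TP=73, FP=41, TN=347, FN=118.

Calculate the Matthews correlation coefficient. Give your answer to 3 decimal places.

0.327

MCC = (TP·TN − FP·FN) / √((TP+FP)(TP+FN)(TN+FP)(TN+FN))
Numerator = 73·347 − 41·118 = 20493
Denominator = √(114·191·388·465) = √3928465080 = 62677.4687
MCC = 20493 / 62677.4687 = 0.327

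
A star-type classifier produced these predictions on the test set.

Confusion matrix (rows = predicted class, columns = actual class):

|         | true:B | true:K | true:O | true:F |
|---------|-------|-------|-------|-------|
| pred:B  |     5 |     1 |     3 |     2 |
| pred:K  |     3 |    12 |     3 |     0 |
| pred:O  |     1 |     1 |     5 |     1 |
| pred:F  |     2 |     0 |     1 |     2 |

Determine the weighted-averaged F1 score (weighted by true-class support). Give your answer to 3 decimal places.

0.560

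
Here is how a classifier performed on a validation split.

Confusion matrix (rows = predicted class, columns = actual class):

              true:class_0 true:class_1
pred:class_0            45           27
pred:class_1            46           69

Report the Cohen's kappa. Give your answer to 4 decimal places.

0.2144

Observed agreement pₒ = trace/N = 114/187 = 0.60963
Expected agreement pₑ = Σ (rowᵢ·colᵢ)/N² = (91·72 + 96·115)/187² = 0.50307
κ = (pₒ − pₑ)/(1 − pₑ) = (0.60963 − 0.50307)/(1 − 0.50307) = 0.2144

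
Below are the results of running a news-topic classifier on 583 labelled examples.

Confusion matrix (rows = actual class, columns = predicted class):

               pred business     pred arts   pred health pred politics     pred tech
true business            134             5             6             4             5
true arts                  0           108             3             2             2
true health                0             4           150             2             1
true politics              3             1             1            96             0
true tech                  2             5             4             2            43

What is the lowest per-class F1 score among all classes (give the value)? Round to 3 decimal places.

0.804

Per-class F1 score (2·TP/(2·TP+FP+FN)):
  business: TP=134, FP=0+0+3+2=5, FN=5+6+4+5=20 → 268/293 = 0.9147
  arts: TP=108, FP=5+4+1+5=15, FN=0+3+2+2=7 → 216/238 = 0.9076
  health: TP=150, FP=6+3+1+4=14, FN=0+4+2+1=7 → 300/321 = 0.9346
  politics: TP=96, FP=4+2+2+2=10, FN=3+1+1+0=5 → 192/207 = 0.9275
  tech: TP=43, FP=5+2+1+0=8, FN=2+5+4+2=13 → 86/107 = 0.8037
Lowest is class 'tech' with F1 score = 0.804.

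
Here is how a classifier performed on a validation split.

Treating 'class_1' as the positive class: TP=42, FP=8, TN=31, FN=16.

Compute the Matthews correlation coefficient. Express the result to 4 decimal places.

0.5092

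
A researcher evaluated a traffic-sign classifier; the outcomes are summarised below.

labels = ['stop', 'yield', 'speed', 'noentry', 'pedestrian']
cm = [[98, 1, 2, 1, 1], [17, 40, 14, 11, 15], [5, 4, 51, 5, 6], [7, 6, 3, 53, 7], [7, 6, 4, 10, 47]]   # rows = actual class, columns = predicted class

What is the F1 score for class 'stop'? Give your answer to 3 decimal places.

Treat 'stop' as positive and all other classes as negative.
F1 score = 2·TP/(2·TP+FP+FN).
stop: TP=98, FP=17+5+7+7=36, FN=1+2+1+1=5 → 196/237 = 0.8270

0.827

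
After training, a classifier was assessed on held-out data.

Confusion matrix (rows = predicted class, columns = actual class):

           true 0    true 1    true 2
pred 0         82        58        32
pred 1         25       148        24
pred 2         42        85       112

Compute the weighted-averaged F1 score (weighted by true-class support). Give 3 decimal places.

0.568

Per-class F1 score (2·TP/(2·TP+FP+FN)):
  0: TP=82, FP=58+32=90, FN=25+42=67 → 164/321 = 0.5109
  1: TP=148, FP=25+24=49, FN=58+85=143 → 296/488 = 0.6066
  2: TP=112, FP=42+85=127, FN=32+24=56 → 224/407 = 0.5504
Weighted-F1 score = Σ (supportᵢ/N)·F1 scoreᵢ with N=608: (149/608)·0.5109 + (291/608)·0.6066 + (168/608)·0.5504 = 0.568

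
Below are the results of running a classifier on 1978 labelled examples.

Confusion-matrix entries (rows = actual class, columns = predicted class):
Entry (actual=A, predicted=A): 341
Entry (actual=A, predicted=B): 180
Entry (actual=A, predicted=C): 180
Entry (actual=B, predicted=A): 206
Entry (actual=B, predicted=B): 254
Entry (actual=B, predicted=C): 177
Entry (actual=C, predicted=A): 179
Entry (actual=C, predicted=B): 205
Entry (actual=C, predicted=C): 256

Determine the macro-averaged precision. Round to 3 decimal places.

Per-class precision (TP/(TP+FP)):
  A: TP=341, FP=206+179=385 → 341/726 = 0.4697
  B: TP=254, FP=180+205=385 → 254/639 = 0.3975
  C: TP=256, FP=180+177=357 → 256/613 = 0.4176
Macro-precision = mean = (0.4697 + 0.3975 + 0.4176) / 3 = 0.428

0.428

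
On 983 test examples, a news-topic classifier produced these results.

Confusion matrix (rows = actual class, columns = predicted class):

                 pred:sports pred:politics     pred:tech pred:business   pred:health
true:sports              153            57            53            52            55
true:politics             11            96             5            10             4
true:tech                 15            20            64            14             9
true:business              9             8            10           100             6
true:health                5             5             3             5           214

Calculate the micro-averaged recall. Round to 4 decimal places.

0.6378

Micro-averaging pools counts across classes: ΣTP=627, ΣFP=356, ΣFN=356.
Micro-recall = TP/(TP+FN) on pooled counts = 0.6378 (equals overall accuracy in single-label multiclass).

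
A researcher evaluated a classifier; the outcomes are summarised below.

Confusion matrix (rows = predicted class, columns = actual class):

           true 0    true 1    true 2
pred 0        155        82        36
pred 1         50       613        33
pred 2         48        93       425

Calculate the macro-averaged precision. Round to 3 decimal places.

0.733

Per-class precision (TP/(TP+FP)):
  0: TP=155, FP=82+36=118 → 155/273 = 0.5678
  1: TP=613, FP=50+33=83 → 613/696 = 0.8807
  2: TP=425, FP=48+93=141 → 425/566 = 0.7509
Macro-precision = mean = (0.5678 + 0.8807 + 0.7509) / 3 = 0.733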